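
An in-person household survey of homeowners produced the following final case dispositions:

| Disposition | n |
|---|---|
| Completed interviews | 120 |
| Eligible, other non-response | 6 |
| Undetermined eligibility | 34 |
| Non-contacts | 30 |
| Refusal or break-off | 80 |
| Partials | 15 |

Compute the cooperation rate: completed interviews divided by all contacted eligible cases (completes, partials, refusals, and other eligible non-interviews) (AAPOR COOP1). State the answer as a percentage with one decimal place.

Num = 120
Denom = 120 + 15 + 80 + 6 = 221
COOP1 = 120 / 221 = 0.5430

54.3%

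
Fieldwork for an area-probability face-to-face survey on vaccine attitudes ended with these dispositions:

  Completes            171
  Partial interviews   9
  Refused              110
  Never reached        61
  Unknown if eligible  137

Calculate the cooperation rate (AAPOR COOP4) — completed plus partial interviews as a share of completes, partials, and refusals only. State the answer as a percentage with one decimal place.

Numerator = 171 + 9 = 180
Denominator = 171 + 9 + 110 = 290
COOP4 = 180 / 290 = 0.6207

62.1%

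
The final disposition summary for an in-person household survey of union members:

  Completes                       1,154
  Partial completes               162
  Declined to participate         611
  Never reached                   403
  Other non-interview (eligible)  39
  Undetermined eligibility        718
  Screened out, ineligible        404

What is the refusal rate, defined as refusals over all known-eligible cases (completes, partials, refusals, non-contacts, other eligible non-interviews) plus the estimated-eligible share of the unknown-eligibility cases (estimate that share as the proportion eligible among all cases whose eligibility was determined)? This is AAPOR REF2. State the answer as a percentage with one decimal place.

Numerator = 611
Determined eligible = 1154 + 162 + 611 + 403 + 39 = 2369
e = 2369 / (2369 + 404) = 2369 / 2773 = 0.8543
e × U = 0.8543 × 718 = 613.39
Denom = 2369 + 613.39 = 2982.39
REF2 = 611 / 2982.39 = 0.2049

20.5%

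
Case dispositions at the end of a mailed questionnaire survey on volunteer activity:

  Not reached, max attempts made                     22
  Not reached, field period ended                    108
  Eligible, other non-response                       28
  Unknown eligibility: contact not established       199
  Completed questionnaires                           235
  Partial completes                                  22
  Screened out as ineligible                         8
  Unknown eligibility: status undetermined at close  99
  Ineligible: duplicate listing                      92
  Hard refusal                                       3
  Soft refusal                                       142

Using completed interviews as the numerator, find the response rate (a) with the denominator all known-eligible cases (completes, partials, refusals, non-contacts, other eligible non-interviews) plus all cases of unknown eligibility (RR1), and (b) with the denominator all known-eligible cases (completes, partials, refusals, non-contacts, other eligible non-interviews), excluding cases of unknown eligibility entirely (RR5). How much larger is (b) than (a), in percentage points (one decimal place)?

14.6

Refusals = 3 + 142 = 145
Non-contacts = 108 + 22 = 130
Unknown if eligible = 199 + 99 = 298
Not eligible = 8 + 92 = 100
Top = 235
Denominator = 235 + 22 + 145 + 130 + 28 + 298 = 858
RR1 = 235 / 858 = 0.2739
Denominator = 235 + 22 + 145 + 130 + 28 = 560
RR5 = 235 / 560 = 0.4196
Difference = 41.96 − 27.39 = 14.57 percentage points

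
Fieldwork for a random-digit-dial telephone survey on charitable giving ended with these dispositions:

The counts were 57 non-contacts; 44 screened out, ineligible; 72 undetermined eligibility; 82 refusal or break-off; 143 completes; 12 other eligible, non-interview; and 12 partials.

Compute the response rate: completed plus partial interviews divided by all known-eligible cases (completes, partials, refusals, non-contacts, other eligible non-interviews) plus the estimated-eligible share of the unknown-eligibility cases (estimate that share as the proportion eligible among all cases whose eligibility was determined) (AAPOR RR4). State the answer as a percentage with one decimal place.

42.0%

Num → 143 + 12 = 155
Known eligible → 143 + 12 + 82 + 57 + 12 = 306
e = 306 / (306 + 44) = 306 / 350 = 0.8743
Eligible share of unknowns → 0.8743 × 72 = 62.95
Denom → 306 + 62.95 = 368.95
RR4 = 155 / 368.95 = 0.4201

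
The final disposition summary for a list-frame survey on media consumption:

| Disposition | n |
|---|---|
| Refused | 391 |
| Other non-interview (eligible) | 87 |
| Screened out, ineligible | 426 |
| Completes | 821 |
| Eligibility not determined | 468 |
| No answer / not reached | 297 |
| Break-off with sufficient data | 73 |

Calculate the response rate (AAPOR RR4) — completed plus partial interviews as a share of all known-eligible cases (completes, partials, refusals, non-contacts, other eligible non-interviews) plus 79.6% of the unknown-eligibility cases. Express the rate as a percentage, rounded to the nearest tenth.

Top = 821 + 73 = 894
Determined eligible = 821 + 73 + 391 + 297 + 87 = 1669
Estimated eligible among unknowns = 0.7960 × 468 = 372.53
Base = 1669 + 372.53 = 2041.53
RR4 = 894 / 2041.53 = 0.4379

43.8%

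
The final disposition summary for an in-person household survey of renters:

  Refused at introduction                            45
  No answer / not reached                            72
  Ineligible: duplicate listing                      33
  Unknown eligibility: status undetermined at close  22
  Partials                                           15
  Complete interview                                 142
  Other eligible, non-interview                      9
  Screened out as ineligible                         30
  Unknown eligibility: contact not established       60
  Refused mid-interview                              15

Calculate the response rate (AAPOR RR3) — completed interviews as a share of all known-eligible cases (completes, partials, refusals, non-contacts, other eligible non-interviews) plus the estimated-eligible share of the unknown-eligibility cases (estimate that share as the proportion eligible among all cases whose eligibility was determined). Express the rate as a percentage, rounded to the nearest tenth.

38.8%

Refusals = 45 + 15 = 60
Eligibility not determined = 60 + 22 = 82
Not eligible = 30 + 33 = 63
Numerator → 142
Eligible (known) → 142 + 15 + 60 + 72 + 9 = 298
e = 298 / (298 + 63) = 298 / 361 = 0.8255
e × U → 0.8255 × 82 = 67.69
Denom → 298 + 67.69 = 365.69
RR3 = 142 / 365.69 = 0.3883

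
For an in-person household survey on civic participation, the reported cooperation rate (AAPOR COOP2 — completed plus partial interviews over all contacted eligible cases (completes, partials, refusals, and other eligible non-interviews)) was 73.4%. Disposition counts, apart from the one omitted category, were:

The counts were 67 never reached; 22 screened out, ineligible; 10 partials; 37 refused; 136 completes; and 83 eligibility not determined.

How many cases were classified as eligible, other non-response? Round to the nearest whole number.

Top → 136 + 10 = 146
COOP2 = 146 / D = 0.734
D = 146 / 0.734 = 198.9
Rest of base = 183
eligible, other non-response = 198.9 − 183 ≈ 16

16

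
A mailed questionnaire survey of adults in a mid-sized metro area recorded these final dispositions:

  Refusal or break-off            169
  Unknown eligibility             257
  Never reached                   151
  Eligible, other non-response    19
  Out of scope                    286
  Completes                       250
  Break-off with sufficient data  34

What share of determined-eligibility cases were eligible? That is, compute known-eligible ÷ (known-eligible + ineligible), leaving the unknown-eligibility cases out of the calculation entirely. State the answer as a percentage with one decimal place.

68.5%

Eligible (known) = 250 + 34 + 169 + 151 + 19 = 623
e = 623 / (623 + 286) = 623 / 909 = 0.6854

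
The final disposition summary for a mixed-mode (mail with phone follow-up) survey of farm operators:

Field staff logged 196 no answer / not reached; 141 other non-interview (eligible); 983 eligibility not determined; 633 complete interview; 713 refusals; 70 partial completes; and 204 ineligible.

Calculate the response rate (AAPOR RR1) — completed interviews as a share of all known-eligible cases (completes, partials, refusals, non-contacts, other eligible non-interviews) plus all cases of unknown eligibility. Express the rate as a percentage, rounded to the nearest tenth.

Num: 633
Denominator: 633 + 70 + 713 + 196 + 141 + 983 = 2736
RR1 = 633 / 2736 = 0.2314

23.1%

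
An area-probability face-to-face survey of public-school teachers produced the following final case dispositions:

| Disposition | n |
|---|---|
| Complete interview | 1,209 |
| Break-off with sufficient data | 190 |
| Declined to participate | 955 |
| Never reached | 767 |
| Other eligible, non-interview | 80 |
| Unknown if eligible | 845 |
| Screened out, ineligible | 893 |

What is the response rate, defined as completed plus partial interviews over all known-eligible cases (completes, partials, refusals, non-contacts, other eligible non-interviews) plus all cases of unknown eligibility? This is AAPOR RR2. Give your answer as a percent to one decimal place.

Top: 1209 + 190 = 1399
Denom: 1209 + 190 + 955 + 767 + 80 + 845 = 4046
RR2 = 1399 / 4046 = 0.3458

34.6%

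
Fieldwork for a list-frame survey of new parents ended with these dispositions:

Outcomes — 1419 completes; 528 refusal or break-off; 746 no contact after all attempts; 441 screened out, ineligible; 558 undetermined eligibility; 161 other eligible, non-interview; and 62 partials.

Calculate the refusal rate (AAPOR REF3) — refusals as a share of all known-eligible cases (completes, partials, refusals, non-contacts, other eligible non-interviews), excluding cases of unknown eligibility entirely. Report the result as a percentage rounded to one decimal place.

18.1%

Num = 528
Denominator = 1419 + 62 + 528 + 746 + 161 = 2916
REF3 = 528 / 2916 = 0.1811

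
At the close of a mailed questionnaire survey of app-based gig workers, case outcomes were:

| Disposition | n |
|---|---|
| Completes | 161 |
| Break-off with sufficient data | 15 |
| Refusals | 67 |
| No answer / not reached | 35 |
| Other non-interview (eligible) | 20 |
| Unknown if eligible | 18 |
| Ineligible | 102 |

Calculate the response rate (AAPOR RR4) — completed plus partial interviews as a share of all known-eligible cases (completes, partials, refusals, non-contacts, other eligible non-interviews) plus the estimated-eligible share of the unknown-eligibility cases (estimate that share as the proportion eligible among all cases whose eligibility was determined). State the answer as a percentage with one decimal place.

56.5%

Numerator: 161 + 15 = 176
Determined eligible: 161 + 15 + 67 + 35 + 20 = 298
e = 298 / (298 + 102) = 298 / 400 = 0.7450
e × U: 0.7450 × 18 = 13.41
Denom: 298 + 13.41 = 311.41
RR4 = 176 / 311.41 = 0.5652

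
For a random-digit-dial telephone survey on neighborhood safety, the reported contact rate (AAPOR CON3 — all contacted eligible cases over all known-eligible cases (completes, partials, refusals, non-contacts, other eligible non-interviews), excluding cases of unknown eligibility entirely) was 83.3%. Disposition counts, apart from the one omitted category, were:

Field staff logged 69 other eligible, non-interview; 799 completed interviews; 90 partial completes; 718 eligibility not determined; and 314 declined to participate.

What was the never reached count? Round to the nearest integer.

255

Num = 799 + 90 + 314 + 69 = 1272
CON3 = 1272 / D = 0.833
D = 1272 / 0.833 = 1527.0
Rest of base = 1272
never reached = 1527.0 − 1272 ≈ 255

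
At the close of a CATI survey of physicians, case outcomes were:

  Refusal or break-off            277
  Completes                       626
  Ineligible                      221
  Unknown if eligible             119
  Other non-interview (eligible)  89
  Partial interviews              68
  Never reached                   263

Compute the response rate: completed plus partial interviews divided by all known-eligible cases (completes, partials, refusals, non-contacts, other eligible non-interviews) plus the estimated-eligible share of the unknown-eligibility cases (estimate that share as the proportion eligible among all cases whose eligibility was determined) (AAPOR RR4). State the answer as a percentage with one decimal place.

48.7%

Top: 626 + 68 = 694
Eligible (known): 626 + 68 + 277 + 263 + 89 = 1323
e = 1323 / (1323 + 221) = 1323 / 1544 = 0.8569
e × U: 0.8569 × 119 = 101.97
Denominator: 1323 + 101.97 = 1424.97
RR4 = 694 / 1424.97 = 0.4870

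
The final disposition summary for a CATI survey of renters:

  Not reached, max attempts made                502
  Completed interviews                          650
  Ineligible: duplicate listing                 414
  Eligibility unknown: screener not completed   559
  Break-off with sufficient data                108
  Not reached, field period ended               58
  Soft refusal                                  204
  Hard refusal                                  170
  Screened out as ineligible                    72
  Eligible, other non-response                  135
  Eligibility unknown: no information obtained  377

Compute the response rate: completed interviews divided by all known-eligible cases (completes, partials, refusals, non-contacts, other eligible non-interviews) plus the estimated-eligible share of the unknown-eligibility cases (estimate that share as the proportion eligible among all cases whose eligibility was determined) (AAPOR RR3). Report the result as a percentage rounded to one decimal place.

Declined to participate = 170 + 204 = 374
No contact after all attempts = 58 + 502 = 560
Eligibility not determined = 559 + 377 = 936
Out of scope = 72 + 414 = 486
Numerator → 650
Known eligible → 650 + 108 + 374 + 560 + 135 = 1827
e = 1827 / (1827 + 486) = 1827 / 2313 = 0.7899
e × U → 0.7899 × 936 = 739.35
Denominator → 1827 + 739.35 = 2566.35
RR3 = 650 / 2566.35 = 0.2533

25.3%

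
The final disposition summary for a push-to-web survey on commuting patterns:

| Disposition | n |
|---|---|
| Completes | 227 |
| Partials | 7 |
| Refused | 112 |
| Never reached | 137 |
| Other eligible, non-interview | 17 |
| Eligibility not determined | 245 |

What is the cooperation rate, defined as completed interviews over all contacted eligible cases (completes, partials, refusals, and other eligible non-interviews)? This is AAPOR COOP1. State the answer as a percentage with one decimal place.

Numerator: 227
Denom: 227 + 7 + 112 + 17 = 363
COOP1 = 227 / 363 = 0.6253

62.5%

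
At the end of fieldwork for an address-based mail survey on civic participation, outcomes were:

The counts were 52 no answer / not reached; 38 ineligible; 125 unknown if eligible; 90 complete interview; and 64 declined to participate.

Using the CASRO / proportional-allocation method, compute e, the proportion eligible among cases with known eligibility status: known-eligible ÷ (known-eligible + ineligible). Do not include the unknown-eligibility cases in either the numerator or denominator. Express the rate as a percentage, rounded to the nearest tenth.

84.4%

Known eligible: 90 + 64 + 52 = 206
e = 206 / (206 + 38) = 206 / 244 = 0.8443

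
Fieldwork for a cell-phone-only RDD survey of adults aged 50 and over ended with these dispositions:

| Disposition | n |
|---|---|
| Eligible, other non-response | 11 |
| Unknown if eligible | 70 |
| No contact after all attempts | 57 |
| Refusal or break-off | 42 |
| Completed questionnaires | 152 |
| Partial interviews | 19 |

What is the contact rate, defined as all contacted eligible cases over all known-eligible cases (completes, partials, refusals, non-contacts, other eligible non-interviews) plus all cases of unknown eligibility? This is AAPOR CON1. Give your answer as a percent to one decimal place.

Top → 152 + 19 + 42 + 11 = 224
Base → 152 + 19 + 42 + 57 + 11 + 70 = 351
CON1 = 224 / 351 = 0.6382

63.8%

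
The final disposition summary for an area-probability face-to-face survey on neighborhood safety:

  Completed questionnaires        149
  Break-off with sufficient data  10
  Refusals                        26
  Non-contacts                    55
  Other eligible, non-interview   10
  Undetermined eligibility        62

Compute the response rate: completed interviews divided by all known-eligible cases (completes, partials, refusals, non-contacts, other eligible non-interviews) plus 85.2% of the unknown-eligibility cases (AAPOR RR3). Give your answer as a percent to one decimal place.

Numerator → 149
Determined eligible → 149 + 10 + 26 + 55 + 10 = 250
Eligible share of unknowns → 0.8520 × 62 = 52.82
Denom → 250 + 52.82 = 302.82
RR3 = 149 / 302.82 = 0.4920

49.2%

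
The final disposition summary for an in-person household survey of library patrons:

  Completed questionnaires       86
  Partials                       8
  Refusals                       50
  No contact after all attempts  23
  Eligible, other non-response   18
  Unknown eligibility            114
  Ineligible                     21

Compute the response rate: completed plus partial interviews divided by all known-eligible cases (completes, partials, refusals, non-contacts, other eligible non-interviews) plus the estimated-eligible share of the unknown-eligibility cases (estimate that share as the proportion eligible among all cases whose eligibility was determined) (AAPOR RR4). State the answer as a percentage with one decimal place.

Num = 86 + 8 = 94
Known eligible = 86 + 8 + 50 + 23 + 18 = 185
e = 185 / (185 + 21) = 185 / 206 = 0.8981
e × U = 0.8981 × 114 = 102.38
Denom = 185 + 102.38 = 287.38
RR4 = 94 / 287.38 = 0.3271

32.7%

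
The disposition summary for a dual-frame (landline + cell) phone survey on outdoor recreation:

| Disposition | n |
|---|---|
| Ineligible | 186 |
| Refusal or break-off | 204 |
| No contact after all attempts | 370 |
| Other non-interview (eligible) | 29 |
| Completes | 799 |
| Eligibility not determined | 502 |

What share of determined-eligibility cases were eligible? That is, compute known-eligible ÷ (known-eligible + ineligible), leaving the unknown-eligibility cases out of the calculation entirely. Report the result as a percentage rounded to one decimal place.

Known eligible → 799 + 204 + 370 + 29 = 1402
e = 1402 / (1402 + 186) = 1402 / 1588 = 0.8829

88.3%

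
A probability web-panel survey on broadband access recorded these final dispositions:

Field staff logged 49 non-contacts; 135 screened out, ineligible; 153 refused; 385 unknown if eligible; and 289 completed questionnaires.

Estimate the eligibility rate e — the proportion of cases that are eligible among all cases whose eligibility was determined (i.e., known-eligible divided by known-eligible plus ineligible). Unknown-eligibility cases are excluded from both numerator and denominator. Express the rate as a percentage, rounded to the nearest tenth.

78.4%

Eligible (known) → 289 + 153 + 49 = 491
e = 491 / (491 + 135) = 491 / 626 = 0.7843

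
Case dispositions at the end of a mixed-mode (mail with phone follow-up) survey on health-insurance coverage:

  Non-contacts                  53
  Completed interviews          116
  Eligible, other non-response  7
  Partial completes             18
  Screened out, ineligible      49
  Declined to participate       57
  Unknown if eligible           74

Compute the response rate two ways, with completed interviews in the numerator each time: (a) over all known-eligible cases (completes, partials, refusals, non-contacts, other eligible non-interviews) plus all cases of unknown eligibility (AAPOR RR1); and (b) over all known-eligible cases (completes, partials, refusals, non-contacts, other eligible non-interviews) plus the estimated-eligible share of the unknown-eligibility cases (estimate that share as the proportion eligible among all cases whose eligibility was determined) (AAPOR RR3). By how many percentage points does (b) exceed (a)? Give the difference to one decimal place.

1.4

Top: 116
Denominator: 116 + 18 + 57 + 53 + 7 + 74 = 325
RR1 = 116 / 325 = 0.3569
Known eligible: 116 + 18 + 57 + 53 + 7 = 251
e = 251 / (251 + 49) = 251 / 300 = 0.8367
Estimated eligible among unknowns: 0.8367 × 74 = 61.92
Denominator: 251 + 61.92 = 312.92
RR3 = 116 / 312.92 = 0.3707
Difference = 37.07 − 35.69 = 1.38 percentage points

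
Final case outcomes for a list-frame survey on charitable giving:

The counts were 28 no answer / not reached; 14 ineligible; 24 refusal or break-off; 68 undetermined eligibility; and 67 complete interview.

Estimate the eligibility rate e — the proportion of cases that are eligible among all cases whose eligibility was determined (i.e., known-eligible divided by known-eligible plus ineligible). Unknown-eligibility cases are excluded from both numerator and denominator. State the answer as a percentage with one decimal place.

89.5%

Known eligible = 67 + 24 + 28 = 119
e = 119 / (119 + 14) = 119 / 133 = 0.8947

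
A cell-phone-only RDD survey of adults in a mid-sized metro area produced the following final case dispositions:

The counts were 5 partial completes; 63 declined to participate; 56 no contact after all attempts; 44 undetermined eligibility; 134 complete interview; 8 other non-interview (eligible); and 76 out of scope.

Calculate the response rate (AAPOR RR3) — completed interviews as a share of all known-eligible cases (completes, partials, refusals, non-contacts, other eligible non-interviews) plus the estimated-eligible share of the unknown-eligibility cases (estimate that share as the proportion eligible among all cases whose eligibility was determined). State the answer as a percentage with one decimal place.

44.6%

Numerator = 134
Known eligible = 134 + 5 + 63 + 56 + 8 = 266
e = 266 / (266 + 76) = 266 / 342 = 0.7778
Estimated eligible among unknowns = 0.7778 × 44 = 34.22
Denom = 266 + 34.22 = 300.22
RR3 = 134 / 300.22 = 0.4463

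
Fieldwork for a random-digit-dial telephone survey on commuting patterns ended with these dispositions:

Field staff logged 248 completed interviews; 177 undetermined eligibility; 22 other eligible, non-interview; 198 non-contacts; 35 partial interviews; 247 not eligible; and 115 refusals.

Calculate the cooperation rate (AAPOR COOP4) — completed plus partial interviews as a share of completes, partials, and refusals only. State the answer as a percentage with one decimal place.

71.1%

Numerator: 248 + 35 = 283
Base: 248 + 35 + 115 = 398
COOP4 = 283 / 398 = 0.7111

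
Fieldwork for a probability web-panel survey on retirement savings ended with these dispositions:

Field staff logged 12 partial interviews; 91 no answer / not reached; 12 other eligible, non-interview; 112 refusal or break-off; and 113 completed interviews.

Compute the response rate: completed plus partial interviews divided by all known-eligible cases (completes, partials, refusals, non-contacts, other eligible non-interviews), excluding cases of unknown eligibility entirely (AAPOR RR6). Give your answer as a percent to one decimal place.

Num: 113 + 12 = 125
Denom: 113 + 12 + 112 + 91 + 12 = 340
RR6 = 125 / 340 = 0.3676

36.8%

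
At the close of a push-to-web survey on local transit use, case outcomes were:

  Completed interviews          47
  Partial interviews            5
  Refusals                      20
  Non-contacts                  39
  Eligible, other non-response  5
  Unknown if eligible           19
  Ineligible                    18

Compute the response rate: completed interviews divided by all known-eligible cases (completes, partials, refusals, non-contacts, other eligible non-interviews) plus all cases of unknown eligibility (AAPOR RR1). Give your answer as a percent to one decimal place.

Top = 47
Denominator = 47 + 5 + 20 + 39 + 5 + 19 = 135
RR1 = 47 / 135 = 0.3481

34.8%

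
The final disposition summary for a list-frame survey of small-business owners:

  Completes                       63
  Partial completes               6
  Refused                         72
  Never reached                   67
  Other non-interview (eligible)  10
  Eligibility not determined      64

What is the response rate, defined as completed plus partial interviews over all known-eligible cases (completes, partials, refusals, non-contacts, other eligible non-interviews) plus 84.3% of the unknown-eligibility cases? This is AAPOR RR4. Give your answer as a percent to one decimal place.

25.4%

Numerator: 63 + 6 = 69
Determined eligible: 63 + 6 + 72 + 67 + 10 = 218
e × U: 0.8430 × 64 = 53.95
Denom: 218 + 53.95 = 271.95
RR4 = 69 / 271.95 = 0.2537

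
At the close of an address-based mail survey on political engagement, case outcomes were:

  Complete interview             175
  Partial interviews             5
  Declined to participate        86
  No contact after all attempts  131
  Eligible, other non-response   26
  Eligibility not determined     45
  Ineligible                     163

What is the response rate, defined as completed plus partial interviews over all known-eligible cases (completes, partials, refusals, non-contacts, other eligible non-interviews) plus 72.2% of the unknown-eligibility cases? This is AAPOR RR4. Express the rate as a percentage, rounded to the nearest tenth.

Num = 175 + 5 = 180
Known eligible = 175 + 5 + 86 + 131 + 26 = 423
Estimated eligible among unknowns = 0.7220 × 45 = 32.49
Denominator = 423 + 32.49 = 455.49
RR4 = 180 / 455.49 = 0.3952

39.5%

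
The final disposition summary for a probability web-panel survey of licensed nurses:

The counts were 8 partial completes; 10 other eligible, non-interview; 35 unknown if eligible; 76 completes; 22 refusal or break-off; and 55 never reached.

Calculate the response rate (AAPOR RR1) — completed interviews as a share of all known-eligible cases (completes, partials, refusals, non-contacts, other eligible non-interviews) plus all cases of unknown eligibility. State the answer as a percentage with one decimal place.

Top: 76
Base: 76 + 8 + 22 + 55 + 10 + 35 = 206
RR1 = 76 / 206 = 0.3689

36.9%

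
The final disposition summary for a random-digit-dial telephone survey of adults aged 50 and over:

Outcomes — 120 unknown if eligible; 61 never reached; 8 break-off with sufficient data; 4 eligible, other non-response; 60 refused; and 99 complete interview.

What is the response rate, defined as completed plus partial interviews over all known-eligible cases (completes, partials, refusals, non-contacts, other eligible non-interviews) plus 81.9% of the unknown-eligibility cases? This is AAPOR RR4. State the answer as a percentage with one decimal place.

Top → 99 + 8 = 107
Eligible (known) → 99 + 8 + 60 + 61 + 4 = 232
e × U → 0.8190 × 120 = 98.28
Denominator → 232 + 98.28 = 330.28
RR4 = 107 / 330.28 = 0.3240

32.4%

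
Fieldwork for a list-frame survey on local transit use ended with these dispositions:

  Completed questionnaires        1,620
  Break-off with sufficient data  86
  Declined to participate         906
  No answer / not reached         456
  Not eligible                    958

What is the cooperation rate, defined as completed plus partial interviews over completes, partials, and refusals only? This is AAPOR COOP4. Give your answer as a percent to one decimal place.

65.3%

Top: 1620 + 86 = 1706
Denom: 1620 + 86 + 906 = 2612
COOP4 = 1706 / 2612 = 0.6531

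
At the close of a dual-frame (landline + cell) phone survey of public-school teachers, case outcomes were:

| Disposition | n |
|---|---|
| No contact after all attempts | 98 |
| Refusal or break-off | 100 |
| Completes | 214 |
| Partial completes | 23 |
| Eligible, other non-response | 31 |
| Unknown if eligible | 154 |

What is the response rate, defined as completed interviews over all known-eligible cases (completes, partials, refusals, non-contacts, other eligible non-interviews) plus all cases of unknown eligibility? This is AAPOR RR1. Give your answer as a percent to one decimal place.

Num: 214
Denom: 214 + 23 + 100 + 98 + 31 + 154 = 620
RR1 = 214 / 620 = 0.3452

34.5%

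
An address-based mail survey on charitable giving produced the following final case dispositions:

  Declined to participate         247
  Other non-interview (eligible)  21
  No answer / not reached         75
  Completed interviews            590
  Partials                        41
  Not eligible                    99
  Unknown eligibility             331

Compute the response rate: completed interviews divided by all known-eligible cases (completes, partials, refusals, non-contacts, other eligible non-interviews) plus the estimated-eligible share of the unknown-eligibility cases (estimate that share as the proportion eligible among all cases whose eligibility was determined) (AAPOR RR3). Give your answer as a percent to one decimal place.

46.3%

Top = 590
Known eligible = 590 + 41 + 247 + 75 + 21 = 974
e = 974 / (974 + 99) = 974 / 1073 = 0.9077
e × U = 0.9077 × 331 = 300.45
Base = 974 + 300.45 = 1274.45
RR3 = 590 / 1274.45 = 0.4629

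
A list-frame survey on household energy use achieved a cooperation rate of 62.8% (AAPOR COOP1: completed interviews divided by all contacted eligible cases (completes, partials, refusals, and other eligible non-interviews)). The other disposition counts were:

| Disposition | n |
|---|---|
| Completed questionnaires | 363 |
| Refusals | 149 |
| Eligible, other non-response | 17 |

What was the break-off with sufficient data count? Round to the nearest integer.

COOP1 = 363 / D = 0.628
D = 363 / 0.628 = 578.0
Remaining denominator categories sum to 529
break-off with sufficient data = 578.0 − 529 ≈ 49

49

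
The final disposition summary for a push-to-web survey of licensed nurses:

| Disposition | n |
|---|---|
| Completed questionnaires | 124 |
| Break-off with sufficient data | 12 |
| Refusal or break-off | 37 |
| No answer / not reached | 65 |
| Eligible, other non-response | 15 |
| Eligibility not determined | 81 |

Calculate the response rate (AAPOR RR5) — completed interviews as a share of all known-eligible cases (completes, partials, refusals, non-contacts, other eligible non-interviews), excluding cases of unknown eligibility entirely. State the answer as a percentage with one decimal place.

49.0%

Num: 124
Denominator: 124 + 12 + 37 + 65 + 15 = 253
RR5 = 124 / 253 = 0.4901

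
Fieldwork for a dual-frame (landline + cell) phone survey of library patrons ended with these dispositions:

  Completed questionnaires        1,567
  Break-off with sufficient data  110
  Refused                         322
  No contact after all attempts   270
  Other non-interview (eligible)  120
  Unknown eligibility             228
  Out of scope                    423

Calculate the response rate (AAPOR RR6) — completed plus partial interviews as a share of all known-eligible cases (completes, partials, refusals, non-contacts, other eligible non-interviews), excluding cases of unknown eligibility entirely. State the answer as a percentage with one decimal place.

Top = 1567 + 110 = 1677
Base = 1567 + 110 + 322 + 270 + 120 = 2389
RR6 = 1677 / 2389 = 0.7020

70.2%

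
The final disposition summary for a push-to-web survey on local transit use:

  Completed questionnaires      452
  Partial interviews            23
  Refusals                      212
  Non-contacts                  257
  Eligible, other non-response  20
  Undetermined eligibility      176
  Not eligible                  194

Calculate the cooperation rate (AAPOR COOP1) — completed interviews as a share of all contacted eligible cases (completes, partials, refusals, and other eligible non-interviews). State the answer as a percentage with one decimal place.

63.9%

Num = 452
Denom = 452 + 23 + 212 + 20 = 707
COOP1 = 452 / 707 = 0.6393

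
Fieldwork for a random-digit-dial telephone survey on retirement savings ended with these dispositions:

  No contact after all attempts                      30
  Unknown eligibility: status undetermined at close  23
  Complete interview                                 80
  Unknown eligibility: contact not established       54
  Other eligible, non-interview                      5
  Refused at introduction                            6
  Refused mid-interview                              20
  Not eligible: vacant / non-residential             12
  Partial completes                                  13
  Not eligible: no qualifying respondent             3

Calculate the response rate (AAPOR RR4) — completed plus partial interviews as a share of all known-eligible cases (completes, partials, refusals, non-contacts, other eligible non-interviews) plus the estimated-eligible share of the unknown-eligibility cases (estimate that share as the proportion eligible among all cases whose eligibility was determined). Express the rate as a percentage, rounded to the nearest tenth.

41.5%

Refusal or break-off = 6 + 20 = 26
Unknown eligibility = 54 + 23 = 77
Not eligible = 3 + 12 = 15
Numerator = 80 + 13 = 93
Known eligible = 80 + 13 + 26 + 30 + 5 = 154
e = 154 / (154 + 15) = 154 / 169 = 0.9112
Eligible share of unknowns = 0.9112 × 77 = 70.16
Denominator = 154 + 70.16 = 224.16
RR4 = 93 / 224.16 = 0.4149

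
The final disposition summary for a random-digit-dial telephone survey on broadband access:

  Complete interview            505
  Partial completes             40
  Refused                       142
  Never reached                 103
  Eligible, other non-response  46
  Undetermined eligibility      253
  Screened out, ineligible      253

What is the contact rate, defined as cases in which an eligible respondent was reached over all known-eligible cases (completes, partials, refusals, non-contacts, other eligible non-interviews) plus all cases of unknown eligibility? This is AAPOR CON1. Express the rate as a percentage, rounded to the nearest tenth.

67.3%

Top: 505 + 40 + 142 + 46 = 733
Base: 505 + 40 + 142 + 103 + 46 + 253 = 1089
CON1 = 733 / 1089 = 0.6731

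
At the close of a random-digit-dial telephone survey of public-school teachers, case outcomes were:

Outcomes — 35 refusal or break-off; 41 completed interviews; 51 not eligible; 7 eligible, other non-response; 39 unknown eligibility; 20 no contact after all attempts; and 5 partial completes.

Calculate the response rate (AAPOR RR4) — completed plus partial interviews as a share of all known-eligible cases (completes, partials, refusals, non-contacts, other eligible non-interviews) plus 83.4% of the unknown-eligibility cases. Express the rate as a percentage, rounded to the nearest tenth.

32.7%

Top: 41 + 5 = 46
Known eligible: 41 + 5 + 35 + 20 + 7 = 108
Eligible share of unknowns: 0.8340 × 39 = 32.53
Denom: 108 + 32.53 = 140.53
RR4 = 46 / 140.53 = 0.3273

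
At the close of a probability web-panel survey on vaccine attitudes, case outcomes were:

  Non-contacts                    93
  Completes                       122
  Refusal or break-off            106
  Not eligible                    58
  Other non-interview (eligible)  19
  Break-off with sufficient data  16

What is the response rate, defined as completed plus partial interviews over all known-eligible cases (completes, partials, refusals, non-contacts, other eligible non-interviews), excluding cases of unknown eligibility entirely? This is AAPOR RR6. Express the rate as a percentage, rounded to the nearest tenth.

38.8%

Num: 122 + 16 = 138
Base: 122 + 16 + 106 + 93 + 19 = 356
RR6 = 138 / 356 = 0.3876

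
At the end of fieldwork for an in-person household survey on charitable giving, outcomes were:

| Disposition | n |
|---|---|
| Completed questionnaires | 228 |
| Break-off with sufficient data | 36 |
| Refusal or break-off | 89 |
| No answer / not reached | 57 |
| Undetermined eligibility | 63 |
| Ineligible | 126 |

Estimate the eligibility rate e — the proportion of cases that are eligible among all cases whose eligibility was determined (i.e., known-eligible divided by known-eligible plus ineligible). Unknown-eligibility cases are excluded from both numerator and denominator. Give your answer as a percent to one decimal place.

Eligible (known) = 228 + 36 + 89 + 57 = 410
e = 410 / (410 + 126) = 410 / 536 = 0.7649

76.5%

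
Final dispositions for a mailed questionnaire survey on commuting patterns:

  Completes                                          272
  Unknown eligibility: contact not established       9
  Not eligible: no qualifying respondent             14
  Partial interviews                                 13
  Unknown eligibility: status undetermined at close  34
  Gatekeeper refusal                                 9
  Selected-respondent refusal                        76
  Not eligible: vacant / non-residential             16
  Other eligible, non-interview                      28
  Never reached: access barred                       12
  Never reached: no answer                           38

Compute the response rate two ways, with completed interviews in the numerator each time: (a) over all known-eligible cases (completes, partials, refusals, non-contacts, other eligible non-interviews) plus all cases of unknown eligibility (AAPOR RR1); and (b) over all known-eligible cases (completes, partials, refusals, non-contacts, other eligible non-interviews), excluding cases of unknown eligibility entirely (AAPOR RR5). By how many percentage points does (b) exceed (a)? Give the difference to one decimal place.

Declined to participate = 9 + 76 = 85
Never reached = 38 + 12 = 50
Undetermined eligibility = 9 + 34 = 43
Out of scope = 14 + 16 = 30
Num → 272
Base → 272 + 13 + 85 + 50 + 28 + 43 = 491
RR1 = 272 / 491 = 0.5540
Base → 272 + 13 + 85 + 50 + 28 = 448
RR5 = 272 / 448 = 0.6071
Difference = 60.71 − 55.40 = 5.31 percentage points

5.3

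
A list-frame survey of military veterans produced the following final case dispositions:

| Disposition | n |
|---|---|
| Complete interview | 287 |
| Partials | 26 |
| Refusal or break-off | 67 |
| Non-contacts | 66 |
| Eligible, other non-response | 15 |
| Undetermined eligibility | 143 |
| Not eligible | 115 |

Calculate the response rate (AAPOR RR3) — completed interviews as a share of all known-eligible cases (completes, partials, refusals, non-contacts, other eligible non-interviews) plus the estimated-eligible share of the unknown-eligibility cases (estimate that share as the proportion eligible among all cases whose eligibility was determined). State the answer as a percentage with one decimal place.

Num → 287
Known eligible → 287 + 26 + 67 + 66 + 15 = 461
e = 461 / (461 + 115) = 461 / 576 = 0.8003
e × U → 0.8003 × 143 = 114.44
Denom → 461 + 114.44 = 575.44
RR3 = 287 / 575.44 = 0.4987

49.9%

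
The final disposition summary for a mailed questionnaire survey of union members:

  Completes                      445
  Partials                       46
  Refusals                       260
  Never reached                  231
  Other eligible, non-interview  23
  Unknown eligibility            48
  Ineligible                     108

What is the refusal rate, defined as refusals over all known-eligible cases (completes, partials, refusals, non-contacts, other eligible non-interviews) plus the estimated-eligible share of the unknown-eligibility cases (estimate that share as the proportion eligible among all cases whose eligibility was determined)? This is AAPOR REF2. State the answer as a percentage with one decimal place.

Top: 260
Known eligible: 445 + 46 + 260 + 231 + 23 = 1005
e = 1005 / (1005 + 108) = 1005 / 1113 = 0.9030
e × U: 0.9030 × 48 = 43.34
Base: 1005 + 43.34 = 1048.34
REF2 = 260 / 1048.34 = 0.2480

24.8%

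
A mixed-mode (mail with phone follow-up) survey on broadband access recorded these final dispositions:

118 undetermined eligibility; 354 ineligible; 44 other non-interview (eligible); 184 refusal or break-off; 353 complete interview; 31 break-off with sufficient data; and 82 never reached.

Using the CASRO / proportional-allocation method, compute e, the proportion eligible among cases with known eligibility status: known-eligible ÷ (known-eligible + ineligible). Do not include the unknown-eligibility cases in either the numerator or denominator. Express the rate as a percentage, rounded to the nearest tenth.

66.2%

Known eligible = 353 + 31 + 184 + 82 + 44 = 694
e = 694 / (694 + 354) = 694 / 1048 = 0.6622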